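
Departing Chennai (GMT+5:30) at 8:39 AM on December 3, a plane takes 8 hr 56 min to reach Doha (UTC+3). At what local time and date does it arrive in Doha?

Convert departure to UTC: 8:39 AM − 5:30 = 3:09 AM UTC on Dec 3.
Add 8 hours and 56 minutes travel time → 12:05 PM UTC.
Doha is UTC+3:00, so local arrival = 12:05 PM + 3:00 = 3:05 PM on Dec 3.

3:05 PM on December 3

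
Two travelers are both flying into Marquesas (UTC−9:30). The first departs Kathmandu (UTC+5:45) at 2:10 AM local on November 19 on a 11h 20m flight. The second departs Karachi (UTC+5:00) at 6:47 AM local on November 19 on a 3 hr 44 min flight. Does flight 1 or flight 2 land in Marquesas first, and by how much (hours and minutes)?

Flight 1 in UTC: 2:10 AM − 5:45 = 8:25 PM on Nov 18.
+11 hours and 20 minutes → arrive 7:45 AM UTC on Nov 19.
Flight 2 in UTC: 6:47 AM − 5:00 = 1:47 AM on Nov 19.
+3 hours and 44 minutes → arrive 5:31 AM UTC on Nov 19.
Flight 2 lands earlier by 2 hours 14 minutes.

the second, by 2 hours 14 minutes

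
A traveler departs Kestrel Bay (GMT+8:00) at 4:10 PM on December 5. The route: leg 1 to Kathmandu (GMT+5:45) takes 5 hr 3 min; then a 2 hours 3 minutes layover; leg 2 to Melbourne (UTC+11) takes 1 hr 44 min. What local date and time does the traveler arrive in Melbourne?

Convert departure to UTC: 4:10 PM − 8:00 = 8:10 AM UTC on Dec 5.
Add 5 hours 3 minutes leg 1 → 1:13 PM UTC.
Add 2 hours and 3 minutes layover in Kathmandu → 3:16 PM UTC.
Add 1 hour and 44 minutes leg 2 → 5:00 PM UTC.
Melbourne is UTC+11:00, so local arrival = 5:00 PM + 11:00 = 4:00 AM on Dec 6.

4:00 AM on Dec 6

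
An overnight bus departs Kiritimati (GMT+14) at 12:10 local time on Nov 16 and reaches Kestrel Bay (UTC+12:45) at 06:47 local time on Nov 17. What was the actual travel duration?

19 hours 52 minutes

Departure in UTC: 12:10 − 14:00 = 22:10 on Nov 15.
Arrival in UTC: 06:47 − 12:45 = 18:02 on Nov 16.
Elapsed = 18:02 − 22:10 (+1 day) = 19 hours 52 minutes.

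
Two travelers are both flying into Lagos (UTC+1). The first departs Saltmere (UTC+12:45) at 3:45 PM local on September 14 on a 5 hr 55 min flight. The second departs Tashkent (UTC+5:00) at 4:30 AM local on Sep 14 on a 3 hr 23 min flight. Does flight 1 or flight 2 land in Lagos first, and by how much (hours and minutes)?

Flight 1 in UTC: 3:45 PM − 12:45 = 3:00 AM on Sep 14.
+5 hours and 55 minutes → arrive 8:55 AM UTC on Sep 14.
Flight 2 in UTC: 4:30 AM − 5:00 = 11:30 PM on Sep 13.
+3 hours and 23 minutes → arrive 2:53 AM UTC on Sep 14.
Flight 2 lands earlier by 6 hours 2 minutes.

the second, by 6 hours 2 minutes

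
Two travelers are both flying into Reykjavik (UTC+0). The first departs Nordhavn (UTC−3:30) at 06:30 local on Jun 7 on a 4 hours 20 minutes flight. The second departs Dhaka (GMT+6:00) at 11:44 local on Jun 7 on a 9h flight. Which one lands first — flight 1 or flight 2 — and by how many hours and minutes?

the first, by 24 minutes

Flight 1 in UTC: 06:30 + 3:30 = 10:00 on Jun 7.
+4 hours and 20 minutes → arrive 14:20 UTC on Jun 7.
Flight 2 in UTC: 11:44 − 6:00 = 05:44 on Jun 7.
+9 hours → arrive 14:44 UTC on Jun 7.
Flight 1 lands earlier by 24 minutes.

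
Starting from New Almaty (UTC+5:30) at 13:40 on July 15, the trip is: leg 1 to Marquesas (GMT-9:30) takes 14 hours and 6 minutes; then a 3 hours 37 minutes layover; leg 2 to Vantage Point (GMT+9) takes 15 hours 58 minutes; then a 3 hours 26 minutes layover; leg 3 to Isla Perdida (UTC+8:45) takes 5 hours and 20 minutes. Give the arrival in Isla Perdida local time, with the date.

Convert departure to UTC: 13:40 − 5:30 = 08:10 UTC on Jul 15.
Add 14 hours 6 minutes leg 1 → 22:16 UTC.
Add 3 hours and 37 minutes layover in Marquesas → 01:53 UTC (Jul 16).
Add 15 hours and 58 minutes leg 2 → 17:51 UTC.
Add 3 hours 26 minutes layover in Vantage Point → 21:17 UTC.
Add 5 hours and 20 minutes leg 3 → 02:37 UTC (Jul 17).
Isla Perdida is UTC+8:45, so local arrival = 02:37 + 8:45 = 11:22 on Jul 17.

11:22 on July 17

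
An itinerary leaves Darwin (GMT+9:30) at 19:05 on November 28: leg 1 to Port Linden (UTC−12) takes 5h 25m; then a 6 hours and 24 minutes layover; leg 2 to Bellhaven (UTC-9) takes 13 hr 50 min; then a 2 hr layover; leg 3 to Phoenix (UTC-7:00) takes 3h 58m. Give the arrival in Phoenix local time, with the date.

Convert departure to UTC: 19:05 − 9:30 = 09:35 UTC on Nov 28.
Add 5 hours and 25 minutes leg 1 → 15:00 UTC.
Add 6 hours and 24 minutes layover in Port Linden → 21:24 UTC.
Add 13 hours and 50 minutes leg 2 → 11:14 UTC (Nov 29).
Add 2 hours layover in Bellhaven → 13:14 UTC.
Add 3 hours 58 minutes leg 3 → 17:12 UTC.
Phoenix is UTC−7:00, so local arrival = 17:12 − 7:00 = 10:12 on Nov 29.

10:12 on Nov 29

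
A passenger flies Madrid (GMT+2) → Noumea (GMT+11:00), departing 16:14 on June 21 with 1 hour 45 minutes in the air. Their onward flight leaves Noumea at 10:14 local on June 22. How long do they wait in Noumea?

Convert departure to UTC: 16:14 − 2:00 = 14:14 UTC on Jun 21.
Add 1 hour and 45 minutes flight time → 15:59 UTC.
Noumea is UTC+11:00, so local arrival = 15:59 + 11:00 = 02:59 on Jun 22.
Layover = 10:14 − 02:59 = 7 hours 15 minutes.

7 hours 15 minutes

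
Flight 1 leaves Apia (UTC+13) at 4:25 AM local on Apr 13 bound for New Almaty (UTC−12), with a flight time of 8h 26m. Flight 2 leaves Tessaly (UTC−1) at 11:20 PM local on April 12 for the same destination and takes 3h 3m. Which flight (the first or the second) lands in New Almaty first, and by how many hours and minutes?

Flight 1 in UTC: 4:25 AM − 13:00 = 3:25 PM on Apr 12.
+8 hours and 26 minutes → arrive 11:51 PM UTC on Apr 12.
Flight 2 in UTC: 11:20 PM + 1:00 = 12:20 AM on Apr 13.
+3 hours and 3 minutes → arrive 3:23 AM UTC on Apr 13.
Flight 1 lands earlier by 3 hours 32 minutes.

the first, by 3 hours 32 minutes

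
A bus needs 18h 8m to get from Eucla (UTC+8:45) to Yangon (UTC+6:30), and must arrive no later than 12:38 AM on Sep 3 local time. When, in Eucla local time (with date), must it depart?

8:45 AM on Sep 2

Target arrival in UTC: 12:38 AM − 6:30 = 6:08 PM on Sep 2.
Subtract 18 hours 8 minutes → departure 12:00 AM UTC on Sep 2.
Eucla is UTC+8:45: 12:00 AM + 8:45 = 8:45 AM on Sep 2.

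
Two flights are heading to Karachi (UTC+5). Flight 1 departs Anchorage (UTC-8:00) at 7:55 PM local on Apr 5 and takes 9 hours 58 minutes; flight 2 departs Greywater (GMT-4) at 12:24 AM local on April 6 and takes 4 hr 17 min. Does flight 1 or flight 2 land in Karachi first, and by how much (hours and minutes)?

the second, by 5 hours 12 minutes

Flight 1 in UTC: 7:55 PM + 8:00 = 3:55 AM on Apr 6.
+9 hours 58 minutes → arrive 1:53 PM UTC on Apr 6.
Flight 2 in UTC: 12:24 AM + 4:00 = 4:24 AM on Apr 6.
+4 hours and 17 minutes → arrive 8:41 AM UTC on Apr 6.
Flight 2 lands earlier by 5 hours 12 minutes.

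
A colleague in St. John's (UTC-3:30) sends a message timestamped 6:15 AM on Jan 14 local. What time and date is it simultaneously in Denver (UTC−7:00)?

In UTC: 6:15 AM + 3:30 = 9:45 AM on Jan 14.
Denver is UTC−7:00: 9:45 AM − 7:00 = 2:45 AM on Jan 14.

2:45 AM on January 14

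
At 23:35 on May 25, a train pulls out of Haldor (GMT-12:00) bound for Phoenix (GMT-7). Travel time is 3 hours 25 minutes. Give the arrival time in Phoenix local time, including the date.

08:00 on May 26

Convert departure to UTC: 23:35 + 12:00 = 11:35 UTC on May 26.
Add 3 hours 25 minutes travel time → 15:00 UTC.
Phoenix is UTC−7:00, so local arrival = 15:00 − 7:00 = 08:00 on May 26.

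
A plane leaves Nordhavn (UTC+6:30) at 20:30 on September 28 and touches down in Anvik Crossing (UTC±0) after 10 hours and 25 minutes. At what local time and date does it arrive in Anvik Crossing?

00:25 on Sep 29

Convert departure to UTC: 20:30 − 6:30 = 14:00 UTC on Sep 28.
Add 10 hours and 25 minutes travel time → 00:25 UTC (Sep 29).
Anvik Crossing is UTC+0, so local arrival is the same: 00:25 on Sep 29.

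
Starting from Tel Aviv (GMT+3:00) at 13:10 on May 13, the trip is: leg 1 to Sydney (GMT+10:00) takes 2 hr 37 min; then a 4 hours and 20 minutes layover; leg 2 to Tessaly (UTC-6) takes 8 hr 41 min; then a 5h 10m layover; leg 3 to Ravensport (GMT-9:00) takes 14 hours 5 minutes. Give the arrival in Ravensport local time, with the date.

12:03 on May 14

Convert departure to UTC: 13:10 − 3:00 = 10:10 UTC on May 13.
Add 2 hours 37 minutes leg 1 → 12:47 UTC.
Add 4 hours 20 minutes layover in Sydney → 17:07 UTC.
Add 8 hours 41 minutes leg 2 → 01:48 UTC (May 14).
Add 5 hours 10 minutes layover in Tessaly → 06:58 UTC.
Add 14 hours and 5 minutes leg 3 → 21:03 UTC.
Ravensport is UTC−9:00, so local arrival = 21:03 − 9:00 = 12:03 on May 14.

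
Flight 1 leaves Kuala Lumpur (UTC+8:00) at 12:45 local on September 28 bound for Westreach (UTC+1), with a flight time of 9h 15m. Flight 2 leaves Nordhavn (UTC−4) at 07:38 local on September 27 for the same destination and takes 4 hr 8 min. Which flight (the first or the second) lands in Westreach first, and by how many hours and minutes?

Flight 1 in UTC: 12:45 − 8:00 = 04:45 on Sep 28.
+9 hours and 15 minutes → arrive 14:00 UTC on Sep 28.
Flight 2 in UTC: 07:38 + 4:00 = 11:38 on Sep 27.
+4 hours and 8 minutes → arrive 15:46 UTC on Sep 27.
Flight 2 lands earlier by 22 hours 14 minutes.

the second, by 22 hours 14 minutes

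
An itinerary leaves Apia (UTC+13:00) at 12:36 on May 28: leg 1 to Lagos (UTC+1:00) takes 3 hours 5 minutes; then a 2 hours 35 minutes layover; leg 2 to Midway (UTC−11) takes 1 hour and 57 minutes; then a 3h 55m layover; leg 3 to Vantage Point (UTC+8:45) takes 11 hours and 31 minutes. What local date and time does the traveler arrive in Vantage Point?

07:24 on May 29

Convert departure to UTC: 12:36 − 13:00 = 23:36 UTC on May 27.
Add 3 hours and 5 minutes leg 1 → 02:41 UTC (May 28).
Add 2 hours and 35 minutes layover in Lagos → 05:16 UTC.
Add 1 hour 57 minutes leg 2 → 07:13 UTC.
Add 3 hours and 55 minutes layover in Midway → 11:08 UTC.
Add 11 hours 31 minutes leg 3 → 22:39 UTC.
Vantage Point is UTC+8:45, so local arrival = 22:39 + 8:45 = 07:24 on May 29.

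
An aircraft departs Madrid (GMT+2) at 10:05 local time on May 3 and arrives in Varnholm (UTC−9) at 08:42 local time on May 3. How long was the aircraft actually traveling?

9 hours 37 minutes

Departure in UTC: 10:05 − 2:00 = 08:05 on May 3.
Arrival in UTC: 08:42 + 9:00 = 17:42 on May 3.
Elapsed = 17:42 − 08:05 = 9 hours 37 minutes.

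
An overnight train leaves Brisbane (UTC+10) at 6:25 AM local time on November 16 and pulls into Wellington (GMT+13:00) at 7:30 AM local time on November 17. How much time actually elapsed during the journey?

Departure in UTC: 6:25 AM − 10:00 = 8:25 PM on Nov 15.
Arrival in UTC: 7:30 AM − 13:00 = 6:30 PM on Nov 16.
Elapsed = 6:30 PM − 8:25 PM (+1 day) = 22 hours 5 minutes.

22 hours 5 minutes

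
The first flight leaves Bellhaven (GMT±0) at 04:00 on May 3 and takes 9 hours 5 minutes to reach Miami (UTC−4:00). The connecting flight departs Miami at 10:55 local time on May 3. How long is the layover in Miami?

1 hour 50 minutes

Bellhaven is at UTC+0, so departure is already 04:00 UTC on May 3.
Add 9 hours and 5 minutes flight time → 13:05 UTC.
Miami is UTC−4:00, so local arrival = 13:05 − 4:00 = 09:05 on May 3.
Layover = 10:55 − 09:05 = 1 hour 50 minutes.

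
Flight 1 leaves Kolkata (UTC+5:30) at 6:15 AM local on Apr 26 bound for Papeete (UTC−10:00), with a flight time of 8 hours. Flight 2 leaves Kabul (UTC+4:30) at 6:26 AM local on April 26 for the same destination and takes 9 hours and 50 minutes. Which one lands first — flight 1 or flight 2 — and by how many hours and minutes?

Flight 1 in UTC: 6:15 AM − 5:30 = 12:45 AM on Apr 26.
+8 hours → arrive 8:45 AM UTC on Apr 26.
Flight 2 in UTC: 6:26 AM − 4:30 = 1:56 AM on Apr 26.
+9 hours and 50 minutes → arrive 11:46 AM UTC on Apr 26.
Flight 1 lands earlier by 3 hours 1 minute.

the first, by 3 hours 1 minute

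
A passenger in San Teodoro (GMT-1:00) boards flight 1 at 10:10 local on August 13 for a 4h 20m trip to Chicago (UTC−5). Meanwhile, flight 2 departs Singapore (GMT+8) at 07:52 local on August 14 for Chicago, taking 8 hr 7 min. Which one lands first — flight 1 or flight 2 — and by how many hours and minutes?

the first, by 16 hours 29 minutes

Flight 1 in UTC: 10:10 + 1:00 = 11:10 on Aug 13.
+4 hours and 20 minutes → arrive 15:30 UTC on Aug 13.
Flight 2 in UTC: 07:52 − 8:00 = 23:52 on Aug 13.
+8 hours 7 minutes → arrive 07:59 UTC on Aug 14.
Flight 1 lands earlier by 16 hours 29 minutes.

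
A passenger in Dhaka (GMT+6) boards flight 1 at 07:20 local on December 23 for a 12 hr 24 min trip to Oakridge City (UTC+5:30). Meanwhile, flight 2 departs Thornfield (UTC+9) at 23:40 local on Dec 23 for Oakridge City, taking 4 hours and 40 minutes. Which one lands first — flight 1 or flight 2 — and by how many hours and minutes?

Flight 1 in UTC: 07:20 − 6:00 = 01:20 on Dec 23.
+12 hours and 24 minutes → arrive 13:44 UTC on Dec 23.
Flight 2 in UTC: 23:40 − 9:00 = 14:40 on Dec 23.
+4 hours 40 minutes → arrive 19:20 UTC on Dec 23.
Flight 1 lands earlier by 5 hours 36 minutes.

the first, by 5 hours 36 minutes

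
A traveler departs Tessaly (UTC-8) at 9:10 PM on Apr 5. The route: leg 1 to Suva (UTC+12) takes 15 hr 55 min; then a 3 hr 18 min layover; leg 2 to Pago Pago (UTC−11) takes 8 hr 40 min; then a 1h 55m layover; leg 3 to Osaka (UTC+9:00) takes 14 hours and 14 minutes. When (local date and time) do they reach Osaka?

10:12 AM on April 8

Convert departure to UTC: 9:10 PM + 8:00 = 5:10 AM UTC on Apr 6.
Add 15 hours 55 minutes leg 1 → 9:05 PM UTC.
Add 3 hours 18 minutes layover in Suva → 12:23 AM UTC (Apr 7).
Add 8 hours 40 minutes leg 2 → 9:03 AM UTC.
Add 1 hour and 55 minutes layover in Pago Pago → 10:58 AM UTC.
Add 14 hours 14 minutes leg 3 → 1:12 AM UTC (Apr 8).
Osaka is UTC+9:00, so local arrival = 1:12 AM + 9:00 = 10:12 AM on Apr 8.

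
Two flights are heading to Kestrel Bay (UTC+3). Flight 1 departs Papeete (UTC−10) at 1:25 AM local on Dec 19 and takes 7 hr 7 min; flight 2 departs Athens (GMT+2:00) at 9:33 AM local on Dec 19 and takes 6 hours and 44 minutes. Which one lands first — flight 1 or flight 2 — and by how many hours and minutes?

Flight 1 in UTC: 1:25 AM + 10:00 = 11:25 AM on Dec 19.
+7 hours and 7 minutes → arrive 6:32 PM UTC on Dec 19.
Flight 2 in UTC: 9:33 AM − 2:00 = 7:33 AM on Dec 19.
+6 hours and 44 minutes → arrive 2:17 PM UTC on Dec 19.
Flight 2 lands earlier by 4 hours 15 minutes.

the second, by 4 hours 15 minutes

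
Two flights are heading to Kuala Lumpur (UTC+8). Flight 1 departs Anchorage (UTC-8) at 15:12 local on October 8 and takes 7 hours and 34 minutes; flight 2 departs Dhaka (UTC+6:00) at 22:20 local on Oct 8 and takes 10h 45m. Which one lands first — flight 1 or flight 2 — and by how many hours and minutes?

Flight 1 in UTC: 15:12 + 8:00 = 23:12 on Oct 8.
+7 hours 34 minutes → arrive 06:46 UTC on Oct 9.
Flight 2 in UTC: 22:20 − 6:00 = 16:20 on Oct 8.
+10 hours 45 minutes → arrive 03:05 UTC on Oct 9.
Flight 2 lands earlier by 3 hours 41 minutes.

the second, by 3 hours 41 minutes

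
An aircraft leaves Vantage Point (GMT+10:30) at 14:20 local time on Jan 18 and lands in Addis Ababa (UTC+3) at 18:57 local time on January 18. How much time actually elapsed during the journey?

Departure in UTC: 14:20 − 10:30 = 03:50 on Jan 18.
Arrival in UTC: 18:57 − 3:00 = 15:57 on Jan 18.
Elapsed = 15:57 − 03:50 = 12 hours 7 minutes.

12 hours 7 minutes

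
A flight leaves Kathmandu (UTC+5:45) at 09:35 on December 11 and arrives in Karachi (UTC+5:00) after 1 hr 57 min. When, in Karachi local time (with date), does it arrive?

10:47 on Dec 11

Karachi is 0:45 behind Kathmandu.
After 1 hour and 57 minutes it is 11:32 in Kathmandu.
Shift by the zone difference: 11:32 − 0:45 = 10:47 on Dec 11 in Karachi.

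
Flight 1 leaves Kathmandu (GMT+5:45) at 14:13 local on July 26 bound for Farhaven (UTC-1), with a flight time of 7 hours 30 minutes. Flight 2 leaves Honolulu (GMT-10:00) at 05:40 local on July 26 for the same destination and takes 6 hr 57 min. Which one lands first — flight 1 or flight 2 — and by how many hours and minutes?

the first, by 6 hours 39 minutes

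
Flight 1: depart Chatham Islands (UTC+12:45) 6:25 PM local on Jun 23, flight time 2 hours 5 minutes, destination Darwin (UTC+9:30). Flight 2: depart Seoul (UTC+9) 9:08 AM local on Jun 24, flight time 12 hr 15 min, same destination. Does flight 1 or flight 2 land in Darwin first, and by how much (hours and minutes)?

Flight 1 in UTC: 6:25 PM − 12:45 = 5:40 AM on Jun 23.
+2 hours 5 minutes → arrive 7:45 AM UTC on Jun 23.
Flight 2 in UTC: 9:08 AM − 9:00 = 12:08 AM on Jun 24.
+12 hours 15 minutes → arrive 12:23 PM UTC on Jun 24.
Flight 1 lands earlier by 28 hours 38 minutes.

the first, by 28 hours 38 minutes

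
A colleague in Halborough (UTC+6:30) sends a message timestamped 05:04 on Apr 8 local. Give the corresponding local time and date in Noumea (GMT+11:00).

09:34 on April 8

Noumea is 4:30 ahead of Halborough.
Shift by the zone difference: 05:04 + 4:30 = 09:34 on Apr 8 in Noumea.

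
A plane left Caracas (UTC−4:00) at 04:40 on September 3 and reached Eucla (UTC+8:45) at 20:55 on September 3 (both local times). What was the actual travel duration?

3 hours 30 minutes

Departure in UTC: 04:40 + 4:00 = 08:40 on Sep 3.
Arrival in UTC: 20:55 − 8:45 = 12:10 on Sep 3.
Elapsed = 12:10 − 08:40 = 3 hours 30 minutes.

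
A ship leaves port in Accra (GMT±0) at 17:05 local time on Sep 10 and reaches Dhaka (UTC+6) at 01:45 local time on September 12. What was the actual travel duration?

Departure is already UTC: 17:05 on Sep 10.
Arrival in UTC: 01:45 − 6:00 = 19:45 on Sep 11.
Elapsed = 19:45 − 17:05 (+1 day) = 26 hours 40 minutes.

26 hours 40 minutes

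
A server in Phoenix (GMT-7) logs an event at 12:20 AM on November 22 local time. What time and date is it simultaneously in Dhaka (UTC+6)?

1:20 PM on Nov 22

In UTC: 12:20 AM + 7:00 = 7:20 AM on Nov 22.
Dhaka is UTC+6:00: 7:20 AM + 6:00 = 1:20 PM on Nov 22.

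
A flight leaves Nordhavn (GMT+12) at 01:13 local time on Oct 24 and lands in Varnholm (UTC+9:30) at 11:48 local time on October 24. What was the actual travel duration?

Departure in UTC: 01:13 − 12:00 = 13:13 on Oct 23.
Arrival in UTC: 11:48 − 9:30 = 02:18 on Oct 24.
Elapsed = 02:18 − 13:13 (+1 day) = 13 hours 5 minutes.

13 hours 5 minutes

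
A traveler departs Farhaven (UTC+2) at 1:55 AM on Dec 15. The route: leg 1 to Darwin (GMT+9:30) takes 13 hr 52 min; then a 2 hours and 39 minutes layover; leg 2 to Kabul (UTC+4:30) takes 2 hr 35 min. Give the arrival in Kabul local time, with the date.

Convert departure to UTC: 1:55 AM − 2:00 = 11:55 PM UTC on Dec 14.
Add 13 hours 52 minutes leg 1 → 1:47 PM UTC (Dec 15).
Add 2 hours 39 minutes layover in Darwin → 4:26 PM UTC.
Add 2 hours and 35 minutes leg 2 → 7:01 PM UTC.
Kabul is UTC+4:30, so local arrival = 7:01 PM + 4:30 = 11:31 PM on Dec 15.

11:31 PM on December 15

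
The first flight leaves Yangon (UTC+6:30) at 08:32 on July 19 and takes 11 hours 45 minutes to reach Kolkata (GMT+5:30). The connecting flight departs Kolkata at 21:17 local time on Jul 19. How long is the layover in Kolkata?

2 hours

Convert departure to UTC: 08:32 − 6:30 = 02:02 UTC on Jul 19.
Add 11 hours 45 minutes flight time → 13:47 UTC.
Kolkata is UTC+5:30, so local arrival = 13:47 + 5:30 = 19:17 on Jul 19.
Layover = 21:17 − 19:17 = 2 hours.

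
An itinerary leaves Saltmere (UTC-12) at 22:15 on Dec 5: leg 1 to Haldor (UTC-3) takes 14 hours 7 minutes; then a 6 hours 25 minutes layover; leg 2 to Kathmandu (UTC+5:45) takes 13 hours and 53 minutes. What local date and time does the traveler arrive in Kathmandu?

02:25 on December 8

Convert departure to UTC: 22:15 + 12:00 = 10:15 UTC on Dec 6.
Add 14 hours 7 minutes leg 1 → 00:22 UTC (Dec 7).
Add 6 hours and 25 minutes layover in Haldor → 06:47 UTC.
Add 13 hours and 53 minutes leg 2 → 20:40 UTC.
Kathmandu is UTC+5:45, so local arrival = 20:40 + 5:45 = 02:25 on Dec 8.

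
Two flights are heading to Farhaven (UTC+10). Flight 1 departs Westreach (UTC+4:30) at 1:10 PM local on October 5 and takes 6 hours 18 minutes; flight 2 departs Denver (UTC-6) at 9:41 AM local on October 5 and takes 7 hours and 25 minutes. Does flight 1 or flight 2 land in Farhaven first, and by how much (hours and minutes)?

Flight 1 in UTC: 1:10 PM − 4:30 = 8:40 AM on Oct 5.
+6 hours and 18 minutes → arrive 2:58 PM UTC on Oct 5.
Flight 2 in UTC: 9:41 AM + 6:00 = 3:41 PM on Oct 5.
+7 hours 25 minutes → arrive 11:06 PM UTC on Oct 5.
Flight 1 lands earlier by 8 hours 8 minutes.

the first, by 8 hours 8 minutes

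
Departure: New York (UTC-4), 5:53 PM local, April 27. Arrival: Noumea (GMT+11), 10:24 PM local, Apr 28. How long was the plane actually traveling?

13 hours 31 minutes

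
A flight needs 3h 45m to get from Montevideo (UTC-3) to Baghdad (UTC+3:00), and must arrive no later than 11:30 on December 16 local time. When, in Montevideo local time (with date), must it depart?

01:45 on December 16

Target arrival in UTC: 11:30 − 3:00 = 08:30 on Dec 16.
Subtract 3 hours 45 minutes → departure 04:45 UTC on Dec 16.
Montevideo is UTC−3:00: 04:45 − 3:00 = 01:45 on Dec 16.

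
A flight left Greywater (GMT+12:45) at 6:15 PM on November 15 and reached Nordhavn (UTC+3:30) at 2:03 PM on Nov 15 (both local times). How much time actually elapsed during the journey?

5 hours 3 minutes

Departure in UTC: 6:15 PM − 12:45 = 5:30 AM on Nov 15.
Arrival in UTC: 2:03 PM − 3:30 = 10:33 AM on Nov 15.
Elapsed = 10:33 AM − 5:30 AM = 5 hours 3 minutes.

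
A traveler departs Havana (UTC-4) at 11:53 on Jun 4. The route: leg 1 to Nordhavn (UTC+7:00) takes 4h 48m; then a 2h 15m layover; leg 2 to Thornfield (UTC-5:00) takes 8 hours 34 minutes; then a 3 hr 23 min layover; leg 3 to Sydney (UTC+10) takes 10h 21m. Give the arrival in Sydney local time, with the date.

07:14 on June 6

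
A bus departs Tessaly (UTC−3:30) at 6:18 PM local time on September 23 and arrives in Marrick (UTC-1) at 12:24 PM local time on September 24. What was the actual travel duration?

15 hours 36 minutes

Departure in UTC: 6:18 PM + 3:30 = 9:48 PM on Sep 23.
Arrival in UTC: 12:24 PM + 1:00 = 1:24 PM on Sep 24.
Elapsed = 1:24 PM − 9:48 PM (+1 day) = 15 hours 36 minutes.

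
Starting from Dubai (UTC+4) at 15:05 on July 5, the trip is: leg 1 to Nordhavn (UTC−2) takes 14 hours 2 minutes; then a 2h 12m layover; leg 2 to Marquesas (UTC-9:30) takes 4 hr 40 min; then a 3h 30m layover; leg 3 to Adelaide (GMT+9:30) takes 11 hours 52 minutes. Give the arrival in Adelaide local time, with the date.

08:51 on Jul 7

Convert departure to UTC: 15:05 − 4:00 = 11:05 UTC on Jul 5.
Add 14 hours and 2 minutes leg 1 → 01:07 UTC (Jul 6).
Add 2 hours and 12 minutes layover in Nordhavn → 03:19 UTC.
Add 4 hours 40 minutes leg 2 → 07:59 UTC.
Add 3 hours 30 minutes layover in Marquesas → 11:29 UTC.
Add 11 hours and 52 minutes leg 3 → 23:21 UTC.
Adelaide is UTC+9:30, so local arrival = 23:21 + 9:30 = 08:51 on Jul 7.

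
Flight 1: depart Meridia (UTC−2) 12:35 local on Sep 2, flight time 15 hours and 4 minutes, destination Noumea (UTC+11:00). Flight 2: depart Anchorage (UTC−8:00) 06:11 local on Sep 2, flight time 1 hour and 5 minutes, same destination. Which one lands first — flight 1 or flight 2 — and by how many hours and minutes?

Flight 1 in UTC: 12:35 + 2:00 = 14:35 on Sep 2.
+15 hours 4 minutes → arrive 05:39 UTC on Sep 3.
Flight 2 in UTC: 06:11 + 8:00 = 14:11 on Sep 2.
+1 hour 5 minutes → arrive 15:16 UTC on Sep 2.
Flight 2 lands earlier by 14 hours 23 minutes.

the second, by 14 hours 23 minutes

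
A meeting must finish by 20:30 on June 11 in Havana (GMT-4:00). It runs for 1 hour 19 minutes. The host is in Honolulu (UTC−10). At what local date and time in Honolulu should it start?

Target end time in UTC: 20:30 + 4:00 = 00:30 on Jun 12.
Subtract 1 hour and 19 minutes → start 23:11 UTC on Jun 11.
Honolulu is UTC−10:00: 23:11 − 10:00 = 13:11 on Jun 11.

13:11 on Jun 11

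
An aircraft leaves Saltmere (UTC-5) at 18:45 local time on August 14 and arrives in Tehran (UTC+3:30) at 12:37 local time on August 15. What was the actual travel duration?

9 hours 22 minutes

Departure in UTC: 18:45 + 5:00 = 23:45 on Aug 14.
Arrival in UTC: 12:37 − 3:30 = 09:07 on Aug 15.
Elapsed = 09:07 − 23:45 (+1 day) = 9 hours 22 minutes.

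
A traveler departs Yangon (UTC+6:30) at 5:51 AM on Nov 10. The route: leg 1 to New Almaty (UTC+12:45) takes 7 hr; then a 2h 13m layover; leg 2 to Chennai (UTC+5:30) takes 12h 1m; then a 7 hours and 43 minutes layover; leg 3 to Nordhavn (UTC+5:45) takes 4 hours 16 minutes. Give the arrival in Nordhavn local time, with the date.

Convert departure to UTC: 5:51 AM − 6:30 = 11:21 PM UTC on Nov 9.
Add 7 hours leg 1 → 6:21 AM UTC (Nov 10).
Add 2 hours and 13 minutes layover in New Almaty → 8:34 AM UTC.
Add 12 hours 1 minute leg 2 → 8:35 PM UTC.
Add 7 hours and 43 minutes layover in Chennai → 4:18 AM UTC (Nov 11).
Add 4 hours 16 minutes leg 3 → 8:34 AM UTC.
Nordhavn is UTC+5:45, so local arrival = 8:34 AM + 5:45 = 2:19 PM on Nov 11.

2:19 PM on Nov 11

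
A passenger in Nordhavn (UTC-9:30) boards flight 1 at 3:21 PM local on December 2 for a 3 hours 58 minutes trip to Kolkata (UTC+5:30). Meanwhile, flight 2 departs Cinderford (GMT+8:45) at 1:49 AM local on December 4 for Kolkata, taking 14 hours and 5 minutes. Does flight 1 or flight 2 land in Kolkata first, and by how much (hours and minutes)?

the first, by 26 hours 20 minutes

Flight 1 in UTC: 3:21 PM + 9:30 = 12:51 AM on Dec 3.
+3 hours 58 minutes → arrive 4:49 AM UTC on Dec 3.
Flight 2 in UTC: 1:49 AM − 8:45 = 5:04 PM on Dec 3.
+14 hours 5 minutes → arrive 7:09 AM UTC on Dec 4.
Flight 1 lands earlier by 26 hours 20 minutes.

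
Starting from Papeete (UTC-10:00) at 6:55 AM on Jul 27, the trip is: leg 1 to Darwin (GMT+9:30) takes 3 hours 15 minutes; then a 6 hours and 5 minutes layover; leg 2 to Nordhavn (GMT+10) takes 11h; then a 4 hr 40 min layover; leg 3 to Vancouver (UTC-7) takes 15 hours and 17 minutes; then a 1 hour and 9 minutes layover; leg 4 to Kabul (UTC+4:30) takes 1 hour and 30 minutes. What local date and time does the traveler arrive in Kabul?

4:21 PM on July 29

Convert departure to UTC: 6:55 AM + 10:00 = 4:55 PM UTC on Jul 27.
Add 3 hours and 15 minutes leg 1 → 8:10 PM UTC.
Add 6 hours 5 minutes layover in Darwin → 2:15 AM UTC (Jul 28).
Add 11 hours leg 2 → 1:15 PM UTC.
Add 4 hours 40 minutes layover in Nordhavn → 5:55 PM UTC.
Add 15 hours and 17 minutes leg 3 → 9:12 AM UTC (Jul 29).
Add 1 hour 9 minutes layover in Vancouver → 10:21 AM UTC.
Add 1 hour 30 minutes leg 4 → 11:51 AM UTC.
Kabul is UTC+4:30, so local arrival = 11:51 AM + 4:30 = 4:21 PM on Jul 29.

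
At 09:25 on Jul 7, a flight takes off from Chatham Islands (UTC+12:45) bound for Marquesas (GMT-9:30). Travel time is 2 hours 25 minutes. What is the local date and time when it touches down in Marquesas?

13:35 on Jul 6

Convert departure to UTC: 09:25 − 12:45 = 20:40 UTC on Jul 6.
Add 2 hours and 25 minutes travel time → 23:05 UTC.
Marquesas is UTC−9:30, so local arrival = 23:05 − 9:30 = 13:35 on Jul 6.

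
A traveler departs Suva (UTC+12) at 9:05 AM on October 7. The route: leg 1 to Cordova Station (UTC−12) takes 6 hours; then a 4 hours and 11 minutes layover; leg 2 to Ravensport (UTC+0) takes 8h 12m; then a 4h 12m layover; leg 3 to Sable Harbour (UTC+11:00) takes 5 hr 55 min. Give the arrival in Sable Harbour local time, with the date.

12:35 PM on October 8

Convert departure to UTC: 9:05 AM − 12:00 = 9:05 PM UTC on Oct 6.
Add 6 hours leg 1 → 3:05 AM UTC (Oct 7).
Add 4 hours and 11 minutes layover in Cordova Station → 7:16 AM UTC.
Add 8 hours and 12 minutes leg 2 → 3:28 PM UTC.
Add 4 hours 12 minutes layover in Ravensport → 7:40 PM UTC.
Add 5 hours 55 minutes leg 3 → 1:35 AM UTC (Oct 8).
Sable Harbour is UTC+11:00, so local arrival = 1:35 AM + 11:00 = 12:35 PM on Oct 8.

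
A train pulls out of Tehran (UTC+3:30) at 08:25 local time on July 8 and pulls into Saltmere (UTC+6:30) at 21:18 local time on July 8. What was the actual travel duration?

9 hours 53 minutes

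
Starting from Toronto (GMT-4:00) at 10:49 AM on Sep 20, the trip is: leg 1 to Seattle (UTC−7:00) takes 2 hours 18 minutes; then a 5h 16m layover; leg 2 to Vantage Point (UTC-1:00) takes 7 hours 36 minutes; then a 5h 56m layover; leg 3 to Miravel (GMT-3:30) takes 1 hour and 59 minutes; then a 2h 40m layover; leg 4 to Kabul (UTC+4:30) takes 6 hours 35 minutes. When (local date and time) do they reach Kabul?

Convert departure to UTC: 10:49 AM + 4:00 = 2:49 PM UTC on Sep 20.
Add 2 hours and 18 minutes leg 1 → 5:07 PM UTC.
Add 5 hours and 16 minutes layover in Seattle → 10:23 PM UTC.
Add 7 hours 36 minutes leg 2 → 5:59 AM UTC (Sep 21).
Add 5 hours and 56 minutes layover in Vantage Point → 11:55 AM UTC.
Add 1 hour and 59 minutes leg 3 → 1:54 PM UTC.
Add 2 hours 40 minutes layover in Miravel → 4:34 PM UTC.
Add 6 hours and 35 minutes leg 4 → 11:09 PM UTC.
Kabul is UTC+4:30, so local arrival = 11:09 PM + 4:30 = 3:39 AM on Sep 22.

3:39 AM on Sep 22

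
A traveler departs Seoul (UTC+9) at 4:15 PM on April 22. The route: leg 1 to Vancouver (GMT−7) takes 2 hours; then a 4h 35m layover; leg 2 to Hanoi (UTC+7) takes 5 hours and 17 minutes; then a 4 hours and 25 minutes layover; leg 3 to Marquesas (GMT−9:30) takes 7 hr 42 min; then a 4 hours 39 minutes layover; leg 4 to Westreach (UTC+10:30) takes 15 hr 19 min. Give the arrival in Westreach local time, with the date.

Convert departure to UTC: 4:15 PM − 9:00 = 7:15 AM UTC on Apr 22.
Add 2 hours leg 1 → 9:15 AM UTC.
Add 4 hours 35 minutes layover in Vancouver → 1:50 PM UTC.
Add 5 hours and 17 minutes leg 2 → 7:07 PM UTC.
Add 4 hours and 25 minutes layover in Hanoi → 11:32 PM UTC.
Add 7 hours and 42 minutes leg 3 → 7:14 AM UTC (Apr 23).
Add 4 hours and 39 minutes layover in Marquesas → 11:53 AM UTC.
Add 15 hours 19 minutes leg 4 → 3:12 AM UTC (Apr 24).
Westreach is UTC+10:30, so local arrival = 3:12 AM + 10:30 = 1:42 PM on Apr 24.

1:42 PM on April 24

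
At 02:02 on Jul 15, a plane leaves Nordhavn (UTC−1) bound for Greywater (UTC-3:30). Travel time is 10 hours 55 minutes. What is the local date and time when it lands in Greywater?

10:27 on July 15

Greywater is 2:30 behind Nordhavn.
After 10 hours and 55 minutes it is 12:57 in Nordhavn.
Shift by the zone difference: 12:57 − 2:30 = 10:27 on Jul 15 in Greywater.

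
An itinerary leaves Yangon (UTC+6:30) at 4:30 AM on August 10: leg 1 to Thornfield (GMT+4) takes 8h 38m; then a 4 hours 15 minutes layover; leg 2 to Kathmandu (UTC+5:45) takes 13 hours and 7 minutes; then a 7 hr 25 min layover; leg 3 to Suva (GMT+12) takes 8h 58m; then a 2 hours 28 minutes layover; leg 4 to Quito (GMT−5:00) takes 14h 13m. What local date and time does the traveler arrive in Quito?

Convert departure to UTC: 4:30 AM − 6:30 = 10:00 PM UTC on Aug 9.
Add 8 hours and 38 minutes leg 1 → 6:38 AM UTC (Aug 10).
Add 4 hours and 15 minutes layover in Thornfield → 10:53 AM UTC.
Add 13 hours 7 minutes leg 2 → 12:00 AM UTC (Aug 11).
Add 7 hours 25 minutes layover in Kathmandu → 7:25 AM UTC.
Add 8 hours 58 minutes leg 3 → 4:23 PM UTC.
Add 2 hours and 28 minutes layover in Suva → 6:51 PM UTC.
Add 14 hours and 13 minutes leg 4 → 9:04 AM UTC (Aug 12).
Quito is UTC−5:00, so local arrival = 9:04 AM − 5:00 = 4:04 AM on Aug 12.

4:04 AM on Aug 12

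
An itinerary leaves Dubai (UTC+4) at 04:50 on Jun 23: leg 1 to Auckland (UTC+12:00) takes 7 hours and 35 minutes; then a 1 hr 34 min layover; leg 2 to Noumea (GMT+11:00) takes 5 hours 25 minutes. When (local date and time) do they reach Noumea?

02:24 on Jun 24

Convert departure to UTC: 04:50 − 4:00 = 00:50 UTC on Jun 23.
Add 7 hours and 35 minutes leg 1 → 08:25 UTC.
Add 1 hour and 34 minutes layover in Auckland → 09:59 UTC.
Add 5 hours and 25 minutes leg 2 → 15:24 UTC.
Noumea is UTC+11:00, so local arrival = 15:24 + 11:00 = 02:24 on Jun 24.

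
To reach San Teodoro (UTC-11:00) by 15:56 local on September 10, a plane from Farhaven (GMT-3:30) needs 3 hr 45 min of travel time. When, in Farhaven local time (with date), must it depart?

Target arrival in UTC: 15:56 + 11:00 = 02:56 on Sep 11.
Subtract 3 hours and 45 minutes → departure 23:11 UTC on Sep 10.
Farhaven is UTC−3:30: 23:11 − 3:30 = 19:41 on Sep 10.

19:41 on Sep 10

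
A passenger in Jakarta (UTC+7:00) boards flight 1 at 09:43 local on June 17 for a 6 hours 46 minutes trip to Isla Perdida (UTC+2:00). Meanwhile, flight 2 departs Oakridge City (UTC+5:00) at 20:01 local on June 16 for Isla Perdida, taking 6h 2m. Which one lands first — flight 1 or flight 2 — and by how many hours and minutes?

Flight 1 in UTC: 09:43 − 7:00 = 02:43 on Jun 17.
+6 hours and 46 minutes → arrive 09:29 UTC on Jun 17.
Flight 2 in UTC: 20:01 − 5:00 = 15:01 on Jun 16.
+6 hours and 2 minutes → arrive 21:03 UTC on Jun 16.
Flight 2 lands earlier by 12 hours 26 minutes.

the second, by 12 hours 26 minutes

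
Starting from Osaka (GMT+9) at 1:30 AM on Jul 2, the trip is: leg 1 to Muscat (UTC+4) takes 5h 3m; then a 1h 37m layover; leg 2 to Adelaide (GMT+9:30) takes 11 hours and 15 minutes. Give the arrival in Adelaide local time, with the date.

Convert departure to UTC: 1:30 AM − 9:00 = 4:30 PM UTC on Jul 1.
Add 5 hours and 3 minutes leg 1 → 9:33 PM UTC.
Add 1 hour and 37 minutes layover in Muscat → 11:10 PM UTC.
Add 11 hours 15 minutes leg 2 → 10:25 AM UTC (Jul 2).
Adelaide is UTC+9:30, so local arrival = 10:25 AM + 9:30 = 7:55 PM on Jul 2.

7:55 PM on July 2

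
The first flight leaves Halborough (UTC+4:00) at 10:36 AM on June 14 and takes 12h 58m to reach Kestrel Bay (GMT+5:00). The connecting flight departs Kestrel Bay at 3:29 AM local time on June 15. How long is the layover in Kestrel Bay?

2 hours 55 minutes

Convert departure to UTC: 10:36 AM − 4:00 = 6:36 AM UTC on Jun 14.
Add 12 hours 58 minutes flight time → 7:34 PM UTC.
Kestrel Bay is UTC+5:00, so local arrival = 7:34 PM + 5:00 = 12:34 AM on Jun 15.
Layover = 3:29 AM − 12:34 AM = 2 hours 55 minutes.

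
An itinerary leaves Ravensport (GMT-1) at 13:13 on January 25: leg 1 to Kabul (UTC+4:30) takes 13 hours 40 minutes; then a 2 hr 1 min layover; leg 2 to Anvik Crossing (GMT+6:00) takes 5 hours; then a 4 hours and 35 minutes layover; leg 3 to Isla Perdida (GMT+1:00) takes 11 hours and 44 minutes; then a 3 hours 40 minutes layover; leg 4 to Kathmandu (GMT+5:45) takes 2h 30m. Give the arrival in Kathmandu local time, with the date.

15:08 on January 27

Convert departure to UTC: 13:13 + 1:00 = 14:13 UTC on Jan 25.
Add 13 hours 40 minutes leg 1 → 03:53 UTC (Jan 26).
Add 2 hours 1 minute layover in Kabul → 05:54 UTC.
Add 5 hours leg 2 → 10:54 UTC.
Add 4 hours 35 minutes layover in Anvik Crossing → 15:29 UTC.
Add 11 hours and 44 minutes leg 3 → 03:13 UTC (Jan 27).
Add 3 hours 40 minutes layover in Isla Perdida → 06:53 UTC.
Add 2 hours and 30 minutes leg 4 → 09:23 UTC.
Kathmandu is UTC+5:45, so local arrival = 09:23 + 5:45 = 15:08 on Jan 27.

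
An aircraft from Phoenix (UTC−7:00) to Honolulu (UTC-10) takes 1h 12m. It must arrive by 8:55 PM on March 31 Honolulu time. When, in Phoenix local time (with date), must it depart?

Target arrival in UTC: 8:55 PM + 10:00 = 6:55 AM on Apr 1.
Subtract 1 hour 12 minutes → departure 5:43 AM UTC on Apr 1.
Phoenix is UTC−7:00: 5:43 AM − 7:00 = 10:43 PM on Mar 31.

10:43 PM on Mar 31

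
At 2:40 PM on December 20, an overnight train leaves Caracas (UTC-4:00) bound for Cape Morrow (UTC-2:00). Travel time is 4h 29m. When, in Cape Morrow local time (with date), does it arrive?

Convert departure to UTC: 2:40 PM + 4:00 = 6:40 PM UTC on Dec 20.
Add 4 hours and 29 minutes travel time → 11:09 PM UTC.
Cape Morrow is UTC−2:00, so local arrival = 11:09 PM − 2:00 = 9:09 PM on Dec 20.

9:09 PM on December 20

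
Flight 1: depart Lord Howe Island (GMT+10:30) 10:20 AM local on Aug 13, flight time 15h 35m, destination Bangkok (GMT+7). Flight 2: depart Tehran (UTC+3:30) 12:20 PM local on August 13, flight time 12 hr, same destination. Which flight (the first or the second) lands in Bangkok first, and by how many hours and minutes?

the first, by 5 hours 25 minutes

Flight 1 in UTC: 10:20 AM − 10:30 = 11:50 PM on Aug 12.
+15 hours and 35 minutes → arrive 3:25 PM UTC on Aug 13.
Flight 2 in UTC: 12:20 PM − 3:30 = 8:50 AM on Aug 13.
+12 hours → arrive 8:50 PM UTC on Aug 13.
Flight 1 lands earlier by 5 hours 25 minutes.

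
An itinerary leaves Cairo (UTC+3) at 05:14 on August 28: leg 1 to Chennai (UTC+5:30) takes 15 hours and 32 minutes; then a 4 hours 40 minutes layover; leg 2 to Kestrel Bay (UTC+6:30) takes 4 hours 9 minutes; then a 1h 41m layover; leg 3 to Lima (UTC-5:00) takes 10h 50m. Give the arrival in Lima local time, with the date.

Convert departure to UTC: 05:14 − 3:00 = 02:14 UTC on Aug 28.
Add 15 hours and 32 minutes leg 1 → 17:46 UTC.
Add 4 hours 40 minutes layover in Chennai → 22:26 UTC.
Add 4 hours and 9 minutes leg 2 → 02:35 UTC (Aug 29).
Add 1 hour 41 minutes layover in Kestrel Bay → 04:16 UTC.
Add 10 hours 50 minutes leg 3 → 15:06 UTC.
Lima is UTC−5:00, so local arrival = 15:06 − 5:00 = 10:06 on Aug 29.

10:06 on August 29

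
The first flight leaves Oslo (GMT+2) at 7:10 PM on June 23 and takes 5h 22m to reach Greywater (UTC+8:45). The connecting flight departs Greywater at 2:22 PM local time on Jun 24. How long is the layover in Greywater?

Convert departure to UTC: 7:10 PM − 2:00 = 5:10 PM UTC on Jun 23.
Add 5 hours 22 minutes flight time → 10:32 PM UTC.
Greywater is UTC+8:45, so local arrival = 10:32 PM + 8:45 = 7:17 AM on Jun 24.
Layover = 2:22 PM − 7:17 AM = 7 hours 5 minutes.

7 hours 5 minutes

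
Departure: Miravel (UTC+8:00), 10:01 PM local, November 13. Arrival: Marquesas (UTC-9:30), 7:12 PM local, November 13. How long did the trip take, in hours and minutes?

14 hours 41 minutes

Departure in UTC: 10:01 PM − 8:00 = 2:01 PM on Nov 13.
Arrival in UTC: 7:12 PM + 9:30 = 4:42 AM on Nov 14.
Elapsed = 4:42 AM − 2:01 PM (+1 day) = 14 hours 41 minutes.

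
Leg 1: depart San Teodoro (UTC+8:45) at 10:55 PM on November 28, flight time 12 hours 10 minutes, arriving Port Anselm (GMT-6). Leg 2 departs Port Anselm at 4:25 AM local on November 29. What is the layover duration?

8 hours 5 minutes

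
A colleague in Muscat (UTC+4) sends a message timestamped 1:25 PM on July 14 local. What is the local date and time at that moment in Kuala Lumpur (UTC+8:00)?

5:25 PM on Jul 14

Kuala Lumpur is 4:00 ahead of Muscat.
Shift by the zone difference: 1:25 PM + 4:00 = 5:25 PM on Jul 14 in Kuala Lumpur.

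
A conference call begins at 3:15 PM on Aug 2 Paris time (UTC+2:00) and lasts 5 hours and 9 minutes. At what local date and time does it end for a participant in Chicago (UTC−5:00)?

1:24 PM on August 2

Convert start to UTC: 3:15 PM − 2:00 = 1:15 PM UTC on Aug 2.
Add 5 hours 9 minutes duration → 6:24 PM UTC.
Chicago is UTC−5:00, so local end time = 6:24 PM − 5:00 = 1:24 PM on Aug 2.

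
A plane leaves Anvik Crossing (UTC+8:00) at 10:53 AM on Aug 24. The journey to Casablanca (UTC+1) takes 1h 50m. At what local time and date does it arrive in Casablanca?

Convert departure to UTC: 10:53 AM − 8:00 = 2:53 AM UTC on Aug 24.
Add 1 hour and 50 minutes travel time → 4:43 AM UTC.
Casablanca is UTC+1:00, so local arrival = 4:43 AM + 1:00 = 5:43 AM on Aug 24.

5:43 AM on August 24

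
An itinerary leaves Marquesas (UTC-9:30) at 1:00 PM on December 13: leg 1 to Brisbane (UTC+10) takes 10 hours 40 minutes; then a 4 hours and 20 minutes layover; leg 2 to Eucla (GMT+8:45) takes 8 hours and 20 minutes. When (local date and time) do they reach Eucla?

6:35 AM on December 15

Convert departure to UTC: 1:00 PM + 9:30 = 10:30 PM UTC on Dec 13.
Add 10 hours and 40 minutes leg 1 → 9:10 AM UTC (Dec 14).
Add 4 hours 20 minutes layover in Brisbane → 1:30 PM UTC.
Add 8 hours and 20 minutes leg 2 → 9:50 PM UTC.
Eucla is UTC+8:45, so local arrival = 9:50 PM + 8:45 = 6:35 AM on Dec 15.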